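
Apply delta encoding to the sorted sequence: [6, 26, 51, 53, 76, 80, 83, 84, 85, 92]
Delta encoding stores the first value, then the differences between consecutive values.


First value: 6
Deltas:
  26 - 6 = 20
  51 - 26 = 25
  53 - 51 = 2
  76 - 53 = 23
  80 - 76 = 4
  83 - 80 = 3
  84 - 83 = 1
  85 - 84 = 1
  92 - 85 = 7


Delta encoded: [6, 20, 25, 2, 23, 4, 3, 1, 1, 7]


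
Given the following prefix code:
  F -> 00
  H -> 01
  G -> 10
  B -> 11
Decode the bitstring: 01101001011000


Decoding step by step:
Bits 01 -> H
Bits 10 -> G
Bits 10 -> G
Bits 01 -> H
Bits 01 -> H
Bits 10 -> G
Bits 00 -> F


Decoded message: HGGHHGF


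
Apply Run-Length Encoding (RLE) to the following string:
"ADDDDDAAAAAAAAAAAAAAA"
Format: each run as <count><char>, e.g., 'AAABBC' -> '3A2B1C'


Scanning runs left to right:
  i=0: run of 'A' x 1 -> '1A'
  i=1: run of 'D' x 5 -> '5D'
  i=6: run of 'A' x 15 -> '15A'

RLE = 1A5D15A


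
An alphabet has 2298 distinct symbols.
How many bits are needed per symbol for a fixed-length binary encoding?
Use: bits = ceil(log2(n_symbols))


log2(2298) = 11.1662
Bracket: 2^11 = 2048 < 2298 <= 2^12 = 4096
So ceil(log2(2298)) = 12

bits = ceil(log2(2298)) = ceil(11.1662) = 12 bits


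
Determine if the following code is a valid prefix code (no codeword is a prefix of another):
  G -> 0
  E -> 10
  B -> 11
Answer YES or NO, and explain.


Checking each pair (does one codeword prefix another?):
  G='0' vs E='10': no prefix
  G='0' vs B='11': no prefix
  E='10' vs G='0': no prefix
  E='10' vs B='11': no prefix
  B='11' vs G='0': no prefix
  B='11' vs E='10': no prefix
No violation found over all pairs.

YES -- this is a valid prefix code. No codeword is a prefix of any other codeword.


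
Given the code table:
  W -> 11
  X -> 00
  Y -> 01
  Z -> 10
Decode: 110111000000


Decoding:
11 -> W
01 -> Y
11 -> W
00 -> X
00 -> X
00 -> X


Result: WYWXXX


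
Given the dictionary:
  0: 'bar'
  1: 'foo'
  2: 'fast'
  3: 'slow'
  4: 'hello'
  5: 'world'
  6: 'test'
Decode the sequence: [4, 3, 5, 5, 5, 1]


Look up each index in the dictionary:
  4 -> 'hello'
  3 -> 'slow'
  5 -> 'world'
  5 -> 'world'
  5 -> 'world'
  1 -> 'foo'

Decoded: "hello slow world world world foo"


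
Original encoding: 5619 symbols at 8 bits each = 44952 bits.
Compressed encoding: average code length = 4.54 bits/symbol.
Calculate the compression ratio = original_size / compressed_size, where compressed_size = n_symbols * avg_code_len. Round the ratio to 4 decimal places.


original_size = n_symbols * orig_bits = 5619 * 8 = 44952 bits
compressed_size = n_symbols * avg_code_len = 5619 * 4.54 = 25510.26 bits
ratio = original_size / compressed_size = 44952 / 25510.26 = 1.7621

Compression ratio = 1.7621


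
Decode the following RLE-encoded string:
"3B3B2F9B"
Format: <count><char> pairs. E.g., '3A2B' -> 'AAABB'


Expanding each <count><char> pair:
  3B -> 'BBB'
  3B -> 'BBB'
  2F -> 'FF'
  9B -> 'BBBBBBBBB'

Decoded = BBBBBBFFBBBBBBBBB


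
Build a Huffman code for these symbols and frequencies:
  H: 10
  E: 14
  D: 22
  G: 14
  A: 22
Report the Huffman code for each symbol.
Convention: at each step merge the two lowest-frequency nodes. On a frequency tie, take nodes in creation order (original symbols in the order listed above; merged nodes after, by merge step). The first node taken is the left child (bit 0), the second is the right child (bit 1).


Huffman tree construction:
Step 1: Merge H(10) + E(14) = 24
Step 2: Merge G(14) + D(22) = 36
Step 3: Merge A(22) + (H+E)(24) = 46
Step 4: Merge (G+D)(36) + (A+(H+E))(46) = 82
Read each symbol's code off the tree from the root (left child = 0, right child = 1).

Codes:
  H: 110 (length 3)
  E: 111 (length 3)
  D: 01 (length 2)
  G: 00 (length 2)
  A: 10 (length 2)
Average code length: 188/82 = 2.2927 bits/symbol


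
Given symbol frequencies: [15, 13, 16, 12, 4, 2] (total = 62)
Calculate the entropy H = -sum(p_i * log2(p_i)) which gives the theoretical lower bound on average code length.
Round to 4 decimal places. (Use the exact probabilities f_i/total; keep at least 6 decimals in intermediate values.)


Per-symbol terms -p_i * log2(p_i) with p_i = f_i/62:
  p = 15/62 = 0.241935: log2(p) = -2.047306, -p*log2(p) = 0.495316
  p = 13/62 = 0.209677: log2(p) = -2.253757, -p*log2(p) = 0.472562
  p = 16/62 = 0.258065: log2(p) = -1.954196, -p*log2(p) = 0.504309
  p = 12/62 = 0.193548: log2(p) = -2.369234, -p*log2(p) = 0.458561
  p = 4/62 = 0.064516: log2(p) = -3.954196, -p*log2(p) = 0.255109
  p = 2/62 = 0.032258: log2(p) = -4.954196, -p*log2(p) = 0.159813
H = 0.495316 + 0.472562 + 0.504309 + 0.458561 + 0.255109 + 0.159813 = 2.345670

H = 2.3457 bits/symbol


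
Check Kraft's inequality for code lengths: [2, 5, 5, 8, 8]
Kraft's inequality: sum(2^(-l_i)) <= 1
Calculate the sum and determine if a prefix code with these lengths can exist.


Sum = 2^(-2) + 2^(-5) + 2^(-5) + 2^(-8) + 2^(-8)
    = 0.25 + 0.03125 + 0.03125 + 0.00390625 + 0.00390625
    = 82/256 = 0.3203125
Since 0.3203125 <= 1, Kraft's inequality IS satisfied.
A prefix code with these lengths CAN exist.

Kraft sum = 0.3203125. Satisfied.


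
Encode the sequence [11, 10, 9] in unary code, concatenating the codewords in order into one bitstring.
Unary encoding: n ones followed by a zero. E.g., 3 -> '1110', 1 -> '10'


Encode each number as n ones followed by a terminating 0:
  11 -> 111111111110 (12 bits)
  10 -> 11111111110 (11 bits)
  9 -> 1111111110 (10 bits)
Total length = 12 + 11 + 10 = 33 bits.

Unary([11, 10, 9]) = 111111111110111111111101111111110 (33 bits)


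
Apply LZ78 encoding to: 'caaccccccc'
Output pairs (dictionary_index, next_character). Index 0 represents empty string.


LZ78 encoding steps:
Dictionary: {0: ''}
Step 1: w='' (idx 0), next='c' -> output (0, 'c'), add 'c' as idx 1
Step 2: w='' (idx 0), next='a' -> output (0, 'a'), add 'a' as idx 2
Step 3: w='a' (idx 2), next='c' -> output (2, 'c'), add 'ac' as idx 3
Step 4: w='c' (idx 1), next='c' -> output (1, 'c'), add 'cc' as idx 4
Step 5: w='cc' (idx 4), next='c' -> output (4, 'c'), add 'ccc' as idx 5
Step 6: w='c' (idx 1), end of input -> output (1, '')


Encoded: [(0, 'c'), (0, 'a'), (2, 'c'), (1, 'c'), (4, 'c'), (1, '')]


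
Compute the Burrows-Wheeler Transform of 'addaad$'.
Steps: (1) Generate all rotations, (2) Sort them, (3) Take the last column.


Rotations (sorted):
  0: $addaad -> last char: d
  1: aad$add -> last char: d
  2: ad$adda -> last char: a
  3: addaad$ -> last char: $
  4: d$addaa -> last char: a
  5: daad$ad -> last char: d
  6: ddaad$a -> last char: a


BWT = dda$ada


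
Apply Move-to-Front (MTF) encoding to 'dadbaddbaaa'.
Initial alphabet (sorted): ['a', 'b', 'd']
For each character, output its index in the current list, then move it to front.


MTF encoding:
'd': index 2 in ['a', 'b', 'd'] -> ['d', 'a', 'b']
'a': index 1 in ['d', 'a', 'b'] -> ['a', 'd', 'b']
'd': index 1 in ['a', 'd', 'b'] -> ['d', 'a', 'b']
'b': index 2 in ['d', 'a', 'b'] -> ['b', 'd', 'a']
'a': index 2 in ['b', 'd', 'a'] -> ['a', 'b', 'd']
'd': index 2 in ['a', 'b', 'd'] -> ['d', 'a', 'b']
'd': index 0 in ['d', 'a', 'b'] -> ['d', 'a', 'b']
'b': index 2 in ['d', 'a', 'b'] -> ['b', 'd', 'a']
'a': index 2 in ['b', 'd', 'a'] -> ['a', 'b', 'd']
'a': index 0 in ['a', 'b', 'd'] -> ['a', 'b', 'd']
'a': index 0 in ['a', 'b', 'd'] -> ['a', 'b', 'd']


Output: [2, 1, 1, 2, 2, 2, 0, 2, 2, 0, 0]


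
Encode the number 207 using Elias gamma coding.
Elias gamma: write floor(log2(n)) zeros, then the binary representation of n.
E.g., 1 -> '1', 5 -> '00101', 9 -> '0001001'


num_bits = floor(log2(207)) + 1 = 8
leading_zeros = num_bits - 1 = 7
binary(207) = 11001111

Elias gamma(207) = '0000000' + '11001111' = 000000011001111 (15 bits)


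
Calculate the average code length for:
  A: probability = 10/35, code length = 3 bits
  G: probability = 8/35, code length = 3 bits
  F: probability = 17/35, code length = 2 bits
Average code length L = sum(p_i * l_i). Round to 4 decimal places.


Weighted contributions p_i * l_i:
  A: (10/35) * 3 = 30/35
  G: (8/35) * 3 = 24/35
  F: (17/35) * 2 = 34/35
Sum = (30 + 24 + 34)/35 = 88/35

L = 88/35 = 2.5143 bits/symbol


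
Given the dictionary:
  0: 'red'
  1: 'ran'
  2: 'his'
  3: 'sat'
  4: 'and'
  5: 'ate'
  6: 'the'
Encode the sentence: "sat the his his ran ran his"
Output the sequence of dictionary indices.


Look up each word in the dictionary:
  'sat' -> 3
  'the' -> 6
  'his' -> 2
  'his' -> 2
  'ran' -> 1
  'ran' -> 1
  'his' -> 2

Encoded: [3, 6, 2, 2, 1, 1, 2]


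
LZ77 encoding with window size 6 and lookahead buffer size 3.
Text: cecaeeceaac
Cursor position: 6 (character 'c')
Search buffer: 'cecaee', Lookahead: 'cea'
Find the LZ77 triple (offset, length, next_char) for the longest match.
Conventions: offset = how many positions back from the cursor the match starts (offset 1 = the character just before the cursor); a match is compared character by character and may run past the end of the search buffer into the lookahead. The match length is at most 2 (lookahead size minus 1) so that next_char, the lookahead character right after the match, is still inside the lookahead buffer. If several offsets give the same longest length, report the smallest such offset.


Try each offset into the search buffer:
  offset=1 (pos 5, char 'e'): match length 0
  offset=2 (pos 4, char 'e'): match length 0
  offset=3 (pos 3, char 'a'): match length 0
  offset=4 (pos 2, char 'c'): match length 1
  offset=5 (pos 1, char 'e'): match length 0
  offset=6 (pos 0, char 'c'): match length 2
Longest match has length 2 at offset 6.
next_char = character at position 6 + 2 = 8 -> 'a'

Best match: offset=6, length=2 (matching 'ce' starting at position 0)
LZ77 triple: (6, 2, 'a')


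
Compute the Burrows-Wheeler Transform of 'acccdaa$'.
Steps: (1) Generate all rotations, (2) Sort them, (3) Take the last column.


Rotations (sorted):
  0: $acccdaa -> last char: a
  1: a$acccda -> last char: a
  2: aa$acccd -> last char: d
  3: acccdaa$ -> last char: $
  4: cccdaa$a -> last char: a
  5: ccdaa$ac -> last char: c
  6: cdaa$acc -> last char: c
  7: daa$accc -> last char: c


BWT = aad$accc


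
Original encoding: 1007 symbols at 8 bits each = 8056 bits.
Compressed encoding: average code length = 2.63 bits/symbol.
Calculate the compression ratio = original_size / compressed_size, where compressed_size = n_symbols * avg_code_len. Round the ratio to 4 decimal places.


original_size = n_symbols * orig_bits = 1007 * 8 = 8056 bits
compressed_size = n_symbols * avg_code_len = 1007 * 2.63 = 2648.41 bits
ratio = original_size / compressed_size = 8056 / 2648.41 = 3.0418

Compression ratio = 3.0418


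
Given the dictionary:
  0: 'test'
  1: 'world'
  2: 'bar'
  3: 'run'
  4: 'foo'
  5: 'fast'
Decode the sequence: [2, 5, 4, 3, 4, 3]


Look up each index in the dictionary:
  2 -> 'bar'
  5 -> 'fast'
  4 -> 'foo'
  3 -> 'run'
  4 -> 'foo'
  3 -> 'run'

Decoded: "bar fast foo run foo run"


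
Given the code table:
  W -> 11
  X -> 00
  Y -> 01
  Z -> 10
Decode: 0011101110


Decoding:
00 -> X
11 -> W
10 -> Z
11 -> W
10 -> Z


Result: XWZWZ


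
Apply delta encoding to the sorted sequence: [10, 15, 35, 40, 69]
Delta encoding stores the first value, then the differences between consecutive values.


First value: 10
Deltas:
  15 - 10 = 5
  35 - 15 = 20
  40 - 35 = 5
  69 - 40 = 29


Delta encoded: [10, 5, 20, 5, 29]


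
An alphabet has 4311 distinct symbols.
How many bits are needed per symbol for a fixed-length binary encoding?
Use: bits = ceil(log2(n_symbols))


log2(4311) = 12.0738
Bracket: 2^12 = 4096 < 4311 <= 2^13 = 8192
So ceil(log2(4311)) = 13

bits = ceil(log2(4311)) = ceil(12.0738) = 13 bits


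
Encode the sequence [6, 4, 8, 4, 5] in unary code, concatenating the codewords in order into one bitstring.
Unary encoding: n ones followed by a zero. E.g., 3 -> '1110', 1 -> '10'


Encode each number as n ones followed by a terminating 0:
  6 -> 1111110 (7 bits)
  4 -> 11110 (5 bits)
  8 -> 111111110 (9 bits)
  4 -> 11110 (5 bits)
  5 -> 111110 (6 bits)
Total length = 7 + 5 + 9 + 5 + 6 = 32 bits.

Unary([6, 4, 8, 4, 5]) = 11111101111011111111011110111110 (32 bits)


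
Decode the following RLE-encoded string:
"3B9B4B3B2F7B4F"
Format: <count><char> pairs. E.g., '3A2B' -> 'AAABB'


Expanding each <count><char> pair:
  3B -> 'BBB'
  9B -> 'BBBBBBBBB'
  4B -> 'BBBB'
  3B -> 'BBB'
  2F -> 'FF'
  7B -> 'BBBBBBB'
  4F -> 'FFFF'

Decoded = BBBBBBBBBBBBBBBBBBBFFBBBBBBBFFFF


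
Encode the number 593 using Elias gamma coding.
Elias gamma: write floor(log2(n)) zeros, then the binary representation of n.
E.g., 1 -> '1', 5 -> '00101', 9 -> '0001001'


num_bits = floor(log2(593)) + 1 = 10
leading_zeros = num_bits - 1 = 9
binary(593) = 1001010001

Elias gamma(593) = '000000000' + '1001010001' = 0000000001001010001 (19 bits)


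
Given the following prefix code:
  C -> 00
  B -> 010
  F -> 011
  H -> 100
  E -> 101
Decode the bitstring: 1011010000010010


Decoding step by step:
Bits 101 -> E
Bits 101 -> E
Bits 00 -> C
Bits 00 -> C
Bits 010 -> B
Bits 010 -> B


Decoded message: EECCBB


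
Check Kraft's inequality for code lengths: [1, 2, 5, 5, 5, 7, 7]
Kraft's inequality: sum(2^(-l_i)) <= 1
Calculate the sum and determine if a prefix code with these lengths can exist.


Sum = 2^(-1) + 2^(-2) + 2^(-5) + 2^(-5) + 2^(-5) + 2^(-7) + 2^(-7)
    = 0.5 + 0.25 + 0.03125 + 0.03125 + 0.03125 + 0.0078125 + 0.0078125
    = 110/128 = 0.859375
Since 0.859375 <= 1, Kraft's inequality IS satisfied.
A prefix code with these lengths CAN exist.

Kraft sum = 0.859375. Satisfied.


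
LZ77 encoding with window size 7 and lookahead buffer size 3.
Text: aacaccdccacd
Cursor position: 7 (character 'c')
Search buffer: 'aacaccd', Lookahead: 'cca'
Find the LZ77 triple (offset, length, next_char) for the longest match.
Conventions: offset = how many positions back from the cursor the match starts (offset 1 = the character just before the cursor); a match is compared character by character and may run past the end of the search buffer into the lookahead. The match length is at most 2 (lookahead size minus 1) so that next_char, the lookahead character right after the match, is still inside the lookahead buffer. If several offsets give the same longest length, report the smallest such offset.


Try each offset into the search buffer:
  offset=1 (pos 6, char 'd'): match length 0
  offset=2 (pos 5, char 'c'): match length 1
  offset=3 (pos 4, char 'c'): match length 2
  offset=4 (pos 3, char 'a'): match length 0
  offset=5 (pos 2, char 'c'): match length 1
  offset=6 (pos 1, char 'a'): match length 0
  offset=7 (pos 0, char 'a'): match length 0
Longest match has length 2 at offset 3.
next_char = character at position 7 + 2 = 9 -> 'a'

Best match: offset=3, length=2 (matching 'cc' starting at position 4)
LZ77 triple: (3, 2, 'a')


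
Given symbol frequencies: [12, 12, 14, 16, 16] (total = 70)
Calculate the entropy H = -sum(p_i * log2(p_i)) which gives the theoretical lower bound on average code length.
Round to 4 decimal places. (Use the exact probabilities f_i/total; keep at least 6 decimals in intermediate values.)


Per-symbol terms -p_i * log2(p_i) with p_i = f_i/70:
  p = 12/70 = 0.171429: log2(p) = -2.544321, -p*log2(p) = 0.436169
  p = 12/70 = 0.171429: log2(p) = -2.544321, -p*log2(p) = 0.436169
  p = 14/70 = 0.200000: log2(p) = -2.321928, -p*log2(p) = 0.464386
  p = 16/70 = 0.228571: log2(p) = -2.129283, -p*log2(p) = 0.486693
  p = 16/70 = 0.228571: log2(p) = -2.129283, -p*log2(p) = 0.486693
H = 0.436169 + 0.436169 + 0.464386 + 0.486693 + 0.486693 = 2.310110

H = 2.3101 bits/symbol


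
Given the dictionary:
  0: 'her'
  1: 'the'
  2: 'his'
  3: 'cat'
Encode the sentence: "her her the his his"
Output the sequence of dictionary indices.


Look up each word in the dictionary:
  'her' -> 0
  'her' -> 0
  'the' -> 1
  'his' -> 2
  'his' -> 2

Encoded: [0, 0, 1, 2, 2]


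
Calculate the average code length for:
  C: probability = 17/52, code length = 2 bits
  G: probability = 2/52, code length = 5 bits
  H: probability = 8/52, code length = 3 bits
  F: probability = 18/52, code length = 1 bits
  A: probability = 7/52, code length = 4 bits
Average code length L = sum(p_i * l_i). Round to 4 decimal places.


Weighted contributions p_i * l_i:
  C: (17/52) * 2 = 34/52
  G: (2/52) * 5 = 10/52
  H: (8/52) * 3 = 24/52
  F: (18/52) * 1 = 18/52
  A: (7/52) * 4 = 28/52
Sum = (34 + 10 + 24 + 18 + 28)/52 = 114/52

L = 114/52 = 2.1923 bits/symbol


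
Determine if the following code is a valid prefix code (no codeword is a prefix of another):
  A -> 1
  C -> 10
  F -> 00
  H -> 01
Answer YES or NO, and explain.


Checking each pair (does one codeword prefix another?):
  A='1' vs C='10': prefix -- VIOLATION

NO -- this is NOT a valid prefix code. A (1) is a prefix of C (10).


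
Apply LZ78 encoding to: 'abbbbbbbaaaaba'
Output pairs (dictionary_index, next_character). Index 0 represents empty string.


LZ78 encoding steps:
Dictionary: {0: ''}
Step 1: w='' (idx 0), next='a' -> output (0, 'a'), add 'a' as idx 1
Step 2: w='' (idx 0), next='b' -> output (0, 'b'), add 'b' as idx 2
Step 3: w='b' (idx 2), next='b' -> output (2, 'b'), add 'bb' as idx 3
Step 4: w='bb' (idx 3), next='b' -> output (3, 'b'), add 'bbb' as idx 4
Step 5: w='b' (idx 2), next='a' -> output (2, 'a'), add 'ba' as idx 5
Step 6: w='a' (idx 1), next='a' -> output (1, 'a'), add 'aa' as idx 6
Step 7: w='a' (idx 1), next='b' -> output (1, 'b'), add 'ab' as idx 7
Step 8: w='a' (idx 1), end of input -> output (1, '')


Encoded: [(0, 'a'), (0, 'b'), (2, 'b'), (3, 'b'), (2, 'a'), (1, 'a'), (1, 'b'), (1, '')]


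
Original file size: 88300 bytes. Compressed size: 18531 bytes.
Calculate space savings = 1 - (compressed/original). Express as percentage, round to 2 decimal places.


ratio = compressed/original = 18531/88300 = 0.209864
savings = 1 - ratio = 1 - 0.209864 = 0.790136
as a percentage: 0.790136 * 100 = 79.01%

Space savings = 1 - 18531/88300 = 79.01%


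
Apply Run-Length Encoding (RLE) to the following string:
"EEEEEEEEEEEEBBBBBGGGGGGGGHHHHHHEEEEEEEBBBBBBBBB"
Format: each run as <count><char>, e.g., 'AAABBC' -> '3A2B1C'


Scanning runs left to right:
  i=0: run of 'E' x 12 -> '12E'
  i=12: run of 'B' x 5 -> '5B'
  i=17: run of 'G' x 8 -> '8G'
  i=25: run of 'H' x 6 -> '6H'
  i=31: run of 'E' x 7 -> '7E'
  i=38: run of 'B' x 9 -> '9B'

RLE = 12E5B8G6H7E9B


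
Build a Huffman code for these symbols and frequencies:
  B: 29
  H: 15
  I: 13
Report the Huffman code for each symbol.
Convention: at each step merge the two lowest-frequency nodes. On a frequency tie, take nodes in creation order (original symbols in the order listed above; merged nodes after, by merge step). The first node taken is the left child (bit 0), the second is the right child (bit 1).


Huffman tree construction:
Step 1: Merge I(13) + H(15) = 28
Step 2: Merge (I+H)(28) + B(29) = 57
Read each symbol's code off the tree from the root (left child = 0, right child = 1).

Codes:
  B: 1 (length 1)
  H: 01 (length 2)
  I: 00 (length 2)
Average code length: 85/57 = 1.4912 bits/symbol


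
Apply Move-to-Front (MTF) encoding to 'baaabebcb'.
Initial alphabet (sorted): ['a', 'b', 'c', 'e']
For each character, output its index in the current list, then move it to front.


MTF encoding:
'b': index 1 in ['a', 'b', 'c', 'e'] -> ['b', 'a', 'c', 'e']
'a': index 1 in ['b', 'a', 'c', 'e'] -> ['a', 'b', 'c', 'e']
'a': index 0 in ['a', 'b', 'c', 'e'] -> ['a', 'b', 'c', 'e']
'a': index 0 in ['a', 'b', 'c', 'e'] -> ['a', 'b', 'c', 'e']
'b': index 1 in ['a', 'b', 'c', 'e'] -> ['b', 'a', 'c', 'e']
'e': index 3 in ['b', 'a', 'c', 'e'] -> ['e', 'b', 'a', 'c']
'b': index 1 in ['e', 'b', 'a', 'c'] -> ['b', 'e', 'a', 'c']
'c': index 3 in ['b', 'e', 'a', 'c'] -> ['c', 'b', 'e', 'a']
'b': index 1 in ['c', 'b', 'e', 'a'] -> ['b', 'c', 'e', 'a']


Output: [1, 1, 0, 0, 1, 3, 1, 3, 1]


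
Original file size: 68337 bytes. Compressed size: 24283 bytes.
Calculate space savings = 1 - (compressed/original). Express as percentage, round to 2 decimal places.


ratio = compressed/original = 24283/68337 = 0.355342
savings = 1 - ratio = 1 - 0.355342 = 0.644658
as a percentage: 0.644658 * 100 = 64.47%

Space savings = 1 - 24283/68337 = 64.47%


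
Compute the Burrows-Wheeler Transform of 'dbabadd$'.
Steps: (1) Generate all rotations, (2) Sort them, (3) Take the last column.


Rotations (sorted):
  0: $dbabadd -> last char: d
  1: abadd$db -> last char: b
  2: add$dbab -> last char: b
  3: babadd$d -> last char: d
  4: badd$dba -> last char: a
  5: d$dbabad -> last char: d
  6: dbabadd$ -> last char: $
  7: dd$dbaba -> last char: a


BWT = dbbdad$a


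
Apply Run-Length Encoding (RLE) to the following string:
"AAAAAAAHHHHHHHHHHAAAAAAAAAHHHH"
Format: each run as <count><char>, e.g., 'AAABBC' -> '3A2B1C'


Scanning runs left to right:
  i=0: run of 'A' x 7 -> '7A'
  i=7: run of 'H' x 10 -> '10H'
  i=17: run of 'A' x 9 -> '9A'
  i=26: run of 'H' x 4 -> '4H'

RLE = 7A10H9A4H


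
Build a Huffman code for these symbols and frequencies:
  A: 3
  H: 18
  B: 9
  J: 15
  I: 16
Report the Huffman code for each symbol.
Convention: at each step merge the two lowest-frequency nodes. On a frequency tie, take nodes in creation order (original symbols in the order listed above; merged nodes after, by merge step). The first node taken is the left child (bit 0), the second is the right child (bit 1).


Huffman tree construction:
Step 1: Merge A(3) + B(9) = 12
Step 2: Merge (A+B)(12) + J(15) = 27
Step 3: Merge I(16) + H(18) = 34
Step 4: Merge ((A+B)+J)(27) + (I+H)(34) = 61
Read each symbol's code off the tree from the root (left child = 0, right child = 1).

Codes:
  A: 000 (length 3)
  H: 11 (length 2)
  B: 001 (length 3)
  J: 01 (length 2)
  I: 10 (length 2)
Average code length: 134/61 = 2.1967 bits/symbol


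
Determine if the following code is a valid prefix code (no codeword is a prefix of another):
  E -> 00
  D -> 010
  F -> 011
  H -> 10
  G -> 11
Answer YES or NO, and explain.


Checking each pair (does one codeword prefix another?):
  E='00' vs D='010': no prefix
  E='00' vs F='011': no prefix
  E='00' vs H='10': no prefix
  E='00' vs G='11': no prefix
  D='010' vs E='00': no prefix
  D='010' vs F='011': no prefix
  D='010' vs H='10': no prefix
  D='010' vs G='11': no prefix
  F='011' vs E='00': no prefix
  F='011' vs D='010': no prefix
  F='011' vs H='10': no prefix
  F='011' vs G='11': no prefix
  H='10' vs E='00': no prefix
  H='10' vs D='010': no prefix
  H='10' vs F='011': no prefix
  H='10' vs G='11': no prefix
  G='11' vs E='00': no prefix
  G='11' vs D='010': no prefix
  G='11' vs F='011': no prefix
  G='11' vs H='10': no prefix
No violation found over all pairs.

YES -- this is a valid prefix code. No codeword is a prefix of any other codeword.


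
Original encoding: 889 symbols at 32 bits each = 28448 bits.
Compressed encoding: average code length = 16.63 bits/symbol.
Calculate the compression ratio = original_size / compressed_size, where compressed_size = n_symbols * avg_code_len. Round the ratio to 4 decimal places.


original_size = n_symbols * orig_bits = 889 * 32 = 28448 bits
compressed_size = n_symbols * avg_code_len = 889 * 16.63 = 14784.07 bits
ratio = original_size / compressed_size = 28448 / 14784.07 = 1.9242

Compression ratio = 1.9242


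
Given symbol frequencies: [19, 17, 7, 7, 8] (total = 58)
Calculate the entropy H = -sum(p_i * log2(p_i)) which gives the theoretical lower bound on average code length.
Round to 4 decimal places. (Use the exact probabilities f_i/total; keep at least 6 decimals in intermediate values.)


Per-symbol terms -p_i * log2(p_i) with p_i = f_i/58:
  p = 19/58 = 0.327586: log2(p) = -1.610053, -p*log2(p) = 0.527431
  p = 17/58 = 0.293103: log2(p) = -1.770518, -p*log2(p) = 0.518945
  p = 7/58 = 0.120690: log2(p) = -3.050626, -p*log2(p) = 0.368179
  p = 7/58 = 0.120690: log2(p) = -3.050626, -p*log2(p) = 0.368179
  p = 8/58 = 0.137931: log2(p) = -2.857981, -p*log2(p) = 0.394204
H = 0.527431 + 0.518945 + 0.368179 + 0.368179 + 0.394204 = 2.176938

H = 2.1769 bits/symbol


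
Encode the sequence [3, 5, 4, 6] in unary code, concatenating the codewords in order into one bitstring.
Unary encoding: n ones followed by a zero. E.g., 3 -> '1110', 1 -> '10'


Encode each number as n ones followed by a terminating 0:
  3 -> 1110 (4 bits)
  5 -> 111110 (6 bits)
  4 -> 11110 (5 bits)
  6 -> 1111110 (7 bits)
Total length = 4 + 6 + 5 + 7 = 22 bits.

Unary([3, 5, 4, 6]) = 1110111110111101111110 (22 bits)


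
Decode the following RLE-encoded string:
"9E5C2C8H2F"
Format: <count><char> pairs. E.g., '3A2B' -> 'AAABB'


Expanding each <count><char> pair:
  9E -> 'EEEEEEEEE'
  5C -> 'CCCCC'
  2C -> 'CC'
  8H -> 'HHHHHHHH'
  2F -> 'FF'

Decoded = EEEEEEEEECCCCCCCHHHHHHHHFF


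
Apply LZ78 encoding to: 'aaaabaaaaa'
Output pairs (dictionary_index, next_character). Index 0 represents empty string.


LZ78 encoding steps:
Dictionary: {0: ''}
Step 1: w='' (idx 0), next='a' -> output (0, 'a'), add 'a' as idx 1
Step 2: w='a' (idx 1), next='a' -> output (1, 'a'), add 'aa' as idx 2
Step 3: w='a' (idx 1), next='b' -> output (1, 'b'), add 'ab' as idx 3
Step 4: w='aa' (idx 2), next='a' -> output (2, 'a'), add 'aaa' as idx 4
Step 5: w='aa' (idx 2), end of input -> output (2, '')


Encoded: [(0, 'a'), (1, 'a'), (1, 'b'), (2, 'a'), (2, '')]


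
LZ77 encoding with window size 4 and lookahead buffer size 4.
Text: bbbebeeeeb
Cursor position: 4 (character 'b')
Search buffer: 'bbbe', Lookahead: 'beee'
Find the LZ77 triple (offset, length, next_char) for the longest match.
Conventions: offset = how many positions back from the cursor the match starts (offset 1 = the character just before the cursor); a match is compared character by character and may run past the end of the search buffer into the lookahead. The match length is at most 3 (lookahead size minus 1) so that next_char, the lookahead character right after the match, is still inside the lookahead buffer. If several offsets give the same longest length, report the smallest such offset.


Try each offset into the search buffer:
  offset=1 (pos 3, char 'e'): match length 0
  offset=2 (pos 2, char 'b'): match length 2
  offset=3 (pos 1, char 'b'): match length 1
  offset=4 (pos 0, char 'b'): match length 1
Longest match has length 2 at offset 2.
next_char = character at position 4 + 2 = 6 -> 'e'

Best match: offset=2, length=2 (matching 'be' starting at position 2)
LZ77 triple: (2, 2, 'e')


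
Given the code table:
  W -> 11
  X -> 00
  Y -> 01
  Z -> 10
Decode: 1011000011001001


Decoding:
10 -> Z
11 -> W
00 -> X
00 -> X
11 -> W
00 -> X
10 -> Z
01 -> Y


Result: ZWXXWXZY


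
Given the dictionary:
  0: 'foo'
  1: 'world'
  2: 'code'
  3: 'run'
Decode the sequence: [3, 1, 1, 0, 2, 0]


Look up each index in the dictionary:
  3 -> 'run'
  1 -> 'world'
  1 -> 'world'
  0 -> 'foo'
  2 -> 'code'
  0 -> 'foo'

Decoded: "run world world foo code foo"


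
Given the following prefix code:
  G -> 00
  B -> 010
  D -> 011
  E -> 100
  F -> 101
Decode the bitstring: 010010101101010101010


Decoding step by step:
Bits 010 -> B
Bits 010 -> B
Bits 101 -> F
Bits 101 -> F
Bits 010 -> B
Bits 101 -> F
Bits 010 -> B


Decoded message: BBFFBFB


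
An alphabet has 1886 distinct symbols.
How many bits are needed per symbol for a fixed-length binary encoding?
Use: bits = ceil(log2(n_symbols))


log2(1886) = 10.8811
Bracket: 2^10 = 1024 < 1886 <= 2^11 = 2048
So ceil(log2(1886)) = 11

bits = ceil(log2(1886)) = ceil(10.8811) = 11 bits


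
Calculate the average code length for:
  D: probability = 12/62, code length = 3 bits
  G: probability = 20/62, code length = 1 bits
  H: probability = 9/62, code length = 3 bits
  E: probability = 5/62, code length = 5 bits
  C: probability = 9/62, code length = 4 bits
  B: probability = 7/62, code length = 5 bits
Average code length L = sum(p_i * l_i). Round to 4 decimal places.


Weighted contributions p_i * l_i:
  D: (12/62) * 3 = 36/62
  G: (20/62) * 1 = 20/62
  H: (9/62) * 3 = 27/62
  E: (5/62) * 5 = 25/62
  C: (9/62) * 4 = 36/62
  B: (7/62) * 5 = 35/62
Sum = (36 + 20 + 27 + 25 + 36 + 35)/62 = 179/62

L = 179/62 = 2.8871 bits/symbol


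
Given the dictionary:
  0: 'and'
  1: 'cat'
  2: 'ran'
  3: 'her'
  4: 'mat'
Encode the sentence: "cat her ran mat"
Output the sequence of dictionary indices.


Look up each word in the dictionary:
  'cat' -> 1
  'her' -> 3
  'ran' -> 2
  'mat' -> 4

Encoded: [1, 3, 2, 4]


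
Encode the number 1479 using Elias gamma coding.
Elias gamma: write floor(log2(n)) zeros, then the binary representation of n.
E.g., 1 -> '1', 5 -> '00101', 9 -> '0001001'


num_bits = floor(log2(1479)) + 1 = 11
leading_zeros = num_bits - 1 = 10
binary(1479) = 10111000111

Elias gamma(1479) = '0000000000' + '10111000111' = 000000000010111000111 (21 bits)


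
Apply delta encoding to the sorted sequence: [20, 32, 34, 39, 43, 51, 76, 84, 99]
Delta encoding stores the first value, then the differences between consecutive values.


First value: 20
Deltas:
  32 - 20 = 12
  34 - 32 = 2
  39 - 34 = 5
  43 - 39 = 4
  51 - 43 = 8
  76 - 51 = 25
  84 - 76 = 8
  99 - 84 = 15


Delta encoded: [20, 12, 2, 5, 4, 8, 25, 8, 15]


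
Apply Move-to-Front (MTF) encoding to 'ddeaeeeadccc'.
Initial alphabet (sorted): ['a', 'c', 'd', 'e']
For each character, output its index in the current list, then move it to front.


MTF encoding:
'd': index 2 in ['a', 'c', 'd', 'e'] -> ['d', 'a', 'c', 'e']
'd': index 0 in ['d', 'a', 'c', 'e'] -> ['d', 'a', 'c', 'e']
'e': index 3 in ['d', 'a', 'c', 'e'] -> ['e', 'd', 'a', 'c']
'a': index 2 in ['e', 'd', 'a', 'c'] -> ['a', 'e', 'd', 'c']
'e': index 1 in ['a', 'e', 'd', 'c'] -> ['e', 'a', 'd', 'c']
'e': index 0 in ['e', 'a', 'd', 'c'] -> ['e', 'a', 'd', 'c']
'e': index 0 in ['e', 'a', 'd', 'c'] -> ['e', 'a', 'd', 'c']
'a': index 1 in ['e', 'a', 'd', 'c'] -> ['a', 'e', 'd', 'c']
'd': index 2 in ['a', 'e', 'd', 'c'] -> ['d', 'a', 'e', 'c']
'c': index 3 in ['d', 'a', 'e', 'c'] -> ['c', 'd', 'a', 'e']
'c': index 0 in ['c', 'd', 'a', 'e'] -> ['c', 'd', 'a', 'e']
'c': index 0 in ['c', 'd', 'a', 'e'] -> ['c', 'd', 'a', 'e']


Output: [2, 0, 3, 2, 1, 0, 0, 1, 2, 3, 0, 0]


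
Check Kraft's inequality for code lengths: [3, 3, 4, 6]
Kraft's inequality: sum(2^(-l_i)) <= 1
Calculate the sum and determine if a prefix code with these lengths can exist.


Sum = 2^(-3) + 2^(-3) + 2^(-4) + 2^(-6)
    = 0.125 + 0.125 + 0.0625 + 0.015625
    = 21/64 = 0.328125
Since 0.328125 <= 1, Kraft's inequality IS satisfied.
A prefix code with these lengths CAN exist.

Kraft sum = 0.328125. Satisfied.


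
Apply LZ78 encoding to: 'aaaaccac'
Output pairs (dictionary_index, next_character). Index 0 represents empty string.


LZ78 encoding steps:
Dictionary: {0: ''}
Step 1: w='' (idx 0), next='a' -> output (0, 'a'), add 'a' as idx 1
Step 2: w='a' (idx 1), next='a' -> output (1, 'a'), add 'aa' as idx 2
Step 3: w='a' (idx 1), next='c' -> output (1, 'c'), add 'ac' as idx 3
Step 4: w='' (idx 0), next='c' -> output (0, 'c'), add 'c' as idx 4
Step 5: w='ac' (idx 3), end of input -> output (3, '')


Encoded: [(0, 'a'), (1, 'a'), (1, 'c'), (0, 'c'), (3, '')]


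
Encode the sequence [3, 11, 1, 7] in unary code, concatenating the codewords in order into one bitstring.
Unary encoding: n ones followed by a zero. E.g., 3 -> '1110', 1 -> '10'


Encode each number as n ones followed by a terminating 0:
  3 -> 1110 (4 bits)
  11 -> 111111111110 (12 bits)
  1 -> 10 (2 bits)
  7 -> 11111110 (8 bits)
Total length = 4 + 12 + 2 + 8 = 26 bits.

Unary([3, 11, 1, 7]) = 11101111111111101011111110 (26 bits)


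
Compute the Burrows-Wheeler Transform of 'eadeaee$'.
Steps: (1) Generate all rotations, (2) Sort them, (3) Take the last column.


Rotations (sorted):
  0: $eadeaee -> last char: e
  1: adeaee$e -> last char: e
  2: aee$eade -> last char: e
  3: deaee$ea -> last char: a
  4: e$eadeae -> last char: e
  5: eadeaee$ -> last char: $
  6: eaee$ead -> last char: d
  7: ee$eadea -> last char: a


BWT = eeeae$da


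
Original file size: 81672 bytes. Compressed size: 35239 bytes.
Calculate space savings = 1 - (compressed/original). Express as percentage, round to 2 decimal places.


ratio = compressed/original = 35239/81672 = 0.43147
savings = 1 - ratio = 1 - 0.43147 = 0.56853
as a percentage: 0.56853 * 100 = 56.85%

Space savings = 1 - 35239/81672 = 56.85%


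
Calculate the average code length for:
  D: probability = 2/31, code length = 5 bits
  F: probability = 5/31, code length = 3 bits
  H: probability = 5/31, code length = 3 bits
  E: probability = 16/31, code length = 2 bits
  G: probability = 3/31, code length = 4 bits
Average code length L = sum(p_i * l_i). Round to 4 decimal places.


Weighted contributions p_i * l_i:
  D: (2/31) * 5 = 10/31
  F: (5/31) * 3 = 15/31
  H: (5/31) * 3 = 15/31
  E: (16/31) * 2 = 32/31
  G: (3/31) * 4 = 12/31
Sum = (10 + 15 + 15 + 32 + 12)/31 = 84/31

L = 84/31 = 2.7097 bits/symbol


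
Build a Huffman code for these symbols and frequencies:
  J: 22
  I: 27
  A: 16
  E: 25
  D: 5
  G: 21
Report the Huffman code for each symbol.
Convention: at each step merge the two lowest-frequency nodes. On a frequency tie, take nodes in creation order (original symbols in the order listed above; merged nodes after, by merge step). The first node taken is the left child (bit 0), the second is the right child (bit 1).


Huffman tree construction:
Step 1: Merge D(5) + A(16) = 21
Step 2: Merge G(21) + (D+A)(21) = 42
Step 3: Merge J(22) + E(25) = 47
Step 4: Merge I(27) + (G+(D+A))(42) = 69
Step 5: Merge (J+E)(47) + (I+(G+(D+A)))(69) = 116
Read each symbol's code off the tree from the root (left child = 0, right child = 1).

Codes:
  J: 00 (length 2)
  I: 10 (length 2)
  A: 1111 (length 4)
  E: 01 (length 2)
  D: 1110 (length 4)
  G: 110 (length 3)
Average code length: 295/116 = 2.5431 bits/symbol


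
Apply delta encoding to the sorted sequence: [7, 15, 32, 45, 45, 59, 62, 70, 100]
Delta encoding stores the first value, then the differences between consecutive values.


First value: 7
Deltas:
  15 - 7 = 8
  32 - 15 = 17
  45 - 32 = 13
  45 - 45 = 0
  59 - 45 = 14
  62 - 59 = 3
  70 - 62 = 8
  100 - 70 = 30


Delta encoded: [7, 8, 17, 13, 0, 14, 3, 8, 30]


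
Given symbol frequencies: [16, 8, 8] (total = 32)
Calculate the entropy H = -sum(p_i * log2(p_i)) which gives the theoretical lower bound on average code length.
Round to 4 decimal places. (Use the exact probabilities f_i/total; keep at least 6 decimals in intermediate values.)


Per-symbol terms -p_i * log2(p_i) with p_i = f_i/32:
  p = 16/32 = 0.500000: log2(p) = -1.000000, -p*log2(p) = 0.500000
  p = 8/32 = 0.250000: log2(p) = -2.000000, -p*log2(p) = 0.500000
  p = 8/32 = 0.250000: log2(p) = -2.000000, -p*log2(p) = 0.500000
H = 0.500000 + 0.500000 + 0.500000 = 1.500000

H = 1.5 bits/symbol


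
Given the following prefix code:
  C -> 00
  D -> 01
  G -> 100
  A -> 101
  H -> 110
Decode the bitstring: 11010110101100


Decoding step by step:
Bits 110 -> H
Bits 101 -> A
Bits 101 -> A
Bits 01 -> D
Bits 100 -> G


Decoded message: HAADG


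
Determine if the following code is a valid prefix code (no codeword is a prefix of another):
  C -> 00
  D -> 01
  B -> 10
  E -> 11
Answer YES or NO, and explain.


Checking each pair (does one codeword prefix another?):
  C='00' vs D='01': no prefix
  C='00' vs B='10': no prefix
  C='00' vs E='11': no prefix
  D='01' vs C='00': no prefix
  D='01' vs B='10': no prefix
  D='01' vs E='11': no prefix
  B='10' vs C='00': no prefix
  B='10' vs D='01': no prefix
  B='10' vs E='11': no prefix
  E='11' vs C='00': no prefix
  E='11' vs D='01': no prefix
  E='11' vs B='10': no prefix
No violation found over all pairs.

YES -- this is a valid prefix code. No codeword is a prefix of any other codeword.


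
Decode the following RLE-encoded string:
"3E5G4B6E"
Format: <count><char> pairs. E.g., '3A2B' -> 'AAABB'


Expanding each <count><char> pair:
  3E -> 'EEE'
  5G -> 'GGGGG'
  4B -> 'BBBB'
  6E -> 'EEEEEE'

Decoded = EEEGGGGGBBBBEEEEEE


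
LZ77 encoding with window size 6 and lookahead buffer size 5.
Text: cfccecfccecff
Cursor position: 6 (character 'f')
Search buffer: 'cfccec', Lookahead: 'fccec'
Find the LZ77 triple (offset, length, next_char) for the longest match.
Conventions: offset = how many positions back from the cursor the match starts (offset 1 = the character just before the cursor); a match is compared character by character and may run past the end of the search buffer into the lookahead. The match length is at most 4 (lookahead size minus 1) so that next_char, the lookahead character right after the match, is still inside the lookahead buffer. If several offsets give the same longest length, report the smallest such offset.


Try each offset into the search buffer:
  offset=1 (pos 5, char 'c'): match length 0
  offset=2 (pos 4, char 'e'): match length 0
  offset=3 (pos 3, char 'c'): match length 0
  offset=4 (pos 2, char 'c'): match length 0
  offset=5 (pos 1, char 'f'): match length 4
  offset=6 (pos 0, char 'c'): match length 0
Longest match has length 4 at offset 5.
next_char = character at position 6 + 4 = 10 -> 'c'

Best match: offset=5, length=4 (matching 'fcce' starting at position 1)
LZ77 triple: (5, 4, 'c')


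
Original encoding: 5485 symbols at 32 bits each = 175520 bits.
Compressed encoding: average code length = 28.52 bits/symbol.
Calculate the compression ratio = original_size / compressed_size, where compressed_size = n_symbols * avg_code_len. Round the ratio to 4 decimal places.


original_size = n_symbols * orig_bits = 5485 * 32 = 175520 bits
compressed_size = n_symbols * avg_code_len = 5485 * 28.52 = 156432.2 bits
ratio = original_size / compressed_size = 175520 / 156432.2 = 1.122

Compression ratio = 1.122


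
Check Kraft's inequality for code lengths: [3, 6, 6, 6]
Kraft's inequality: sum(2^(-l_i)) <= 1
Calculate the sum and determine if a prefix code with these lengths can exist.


Sum = 2^(-3) + 2^(-6) + 2^(-6) + 2^(-6)
    = 0.125 + 0.015625 + 0.015625 + 0.015625
    = 11/64 = 0.171875
Since 0.171875 <= 1, Kraft's inequality IS satisfied.
A prefix code with these lengths CAN exist.

Kraft sum = 0.171875. Satisfied.


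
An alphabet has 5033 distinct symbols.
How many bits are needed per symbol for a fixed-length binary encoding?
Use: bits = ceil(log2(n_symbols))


log2(5033) = 12.2972
Bracket: 2^12 = 4096 < 5033 <= 2^13 = 8192
So ceil(log2(5033)) = 13

bits = ceil(log2(5033)) = ceil(12.2972) = 13 bits


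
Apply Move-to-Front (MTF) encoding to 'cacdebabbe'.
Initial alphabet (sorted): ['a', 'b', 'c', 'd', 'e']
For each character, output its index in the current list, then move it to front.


MTF encoding:
'c': index 2 in ['a', 'b', 'c', 'd', 'e'] -> ['c', 'a', 'b', 'd', 'e']
'a': index 1 in ['c', 'a', 'b', 'd', 'e'] -> ['a', 'c', 'b', 'd', 'e']
'c': index 1 in ['a', 'c', 'b', 'd', 'e'] -> ['c', 'a', 'b', 'd', 'e']
'd': index 3 in ['c', 'a', 'b', 'd', 'e'] -> ['d', 'c', 'a', 'b', 'e']
'e': index 4 in ['d', 'c', 'a', 'b', 'e'] -> ['e', 'd', 'c', 'a', 'b']
'b': index 4 in ['e', 'd', 'c', 'a', 'b'] -> ['b', 'e', 'd', 'c', 'a']
'a': index 4 in ['b', 'e', 'd', 'c', 'a'] -> ['a', 'b', 'e', 'd', 'c']
'b': index 1 in ['a', 'b', 'e', 'd', 'c'] -> ['b', 'a', 'e', 'd', 'c']
'b': index 0 in ['b', 'a', 'e', 'd', 'c'] -> ['b', 'a', 'e', 'd', 'c']
'e': index 2 in ['b', 'a', 'e', 'd', 'c'] -> ['e', 'b', 'a', 'd', 'c']


Output: [2, 1, 1, 3, 4, 4, 4, 1, 0, 2]


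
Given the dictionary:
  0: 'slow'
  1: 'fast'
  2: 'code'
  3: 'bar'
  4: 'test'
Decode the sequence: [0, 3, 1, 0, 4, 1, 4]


Look up each index in the dictionary:
  0 -> 'slow'
  3 -> 'bar'
  1 -> 'fast'
  0 -> 'slow'
  4 -> 'test'
  1 -> 'fast'
  4 -> 'test'

Decoded: "slow bar fast slow test fast test"


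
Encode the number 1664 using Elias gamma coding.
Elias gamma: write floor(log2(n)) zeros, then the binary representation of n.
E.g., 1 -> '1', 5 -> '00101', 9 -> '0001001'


num_bits = floor(log2(1664)) + 1 = 11
leading_zeros = num_bits - 1 = 10
binary(1664) = 11010000000

Elias gamma(1664) = '0000000000' + '11010000000' = 000000000011010000000 (21 bits)
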